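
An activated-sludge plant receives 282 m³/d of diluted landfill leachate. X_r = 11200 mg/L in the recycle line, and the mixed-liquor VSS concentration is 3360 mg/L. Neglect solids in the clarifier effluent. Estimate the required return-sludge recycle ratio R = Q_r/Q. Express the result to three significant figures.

R ≈ 0.429

Mass balance around the secondary clarifier (neglecting effluent solids): R = X / (X_r − X) = 3360 / (11200 − 3360) = 0.4286.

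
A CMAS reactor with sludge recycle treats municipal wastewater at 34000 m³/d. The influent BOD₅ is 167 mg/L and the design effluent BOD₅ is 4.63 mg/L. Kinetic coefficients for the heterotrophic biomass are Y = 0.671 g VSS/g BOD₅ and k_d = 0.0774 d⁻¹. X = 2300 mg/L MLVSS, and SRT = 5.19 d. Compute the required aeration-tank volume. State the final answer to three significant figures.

From the SRT design equation V = Y Q (S₀−S) θ_c / [X (1 + k_d θ_c)] = 0.671 × 34000 × (167 − 4.63) × 5.19 / [2300 × (1 + 0.0774 × 5.19)] = 1.92×10^7 / 3224 = 5963 m³.

V ≈ 5960 m³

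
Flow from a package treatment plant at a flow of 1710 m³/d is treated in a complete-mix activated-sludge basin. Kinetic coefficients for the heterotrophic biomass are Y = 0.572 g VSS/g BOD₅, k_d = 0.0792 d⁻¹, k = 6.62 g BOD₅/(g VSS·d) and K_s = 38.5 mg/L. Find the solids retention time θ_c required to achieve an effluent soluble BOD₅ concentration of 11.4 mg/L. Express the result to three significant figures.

From 1/θ_c = Y·k·S/(K_s + S) − k_d: Y·k·S/(K_s+S) = 0.572 × 6.62 × 11.4 / (38.5 + 11.4) = 0.8651 d⁻¹.
Then 1/θ_c = μ − k_d = 0.8651 − 0.0792 = 0.7859 d⁻¹, giving θ_c = 1.272 d.

θ_c ≈ 1.27 d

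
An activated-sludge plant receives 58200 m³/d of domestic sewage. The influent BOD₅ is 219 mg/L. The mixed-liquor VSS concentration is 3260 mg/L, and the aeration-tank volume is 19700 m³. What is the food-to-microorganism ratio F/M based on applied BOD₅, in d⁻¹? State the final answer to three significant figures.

Food-to-microorganism ratio F/M = Q S₀ / (V X) = 58200 × 219 / (19700 × 3260) = 0.1985 d⁻¹.

F/M ≈ 0.198 d⁻¹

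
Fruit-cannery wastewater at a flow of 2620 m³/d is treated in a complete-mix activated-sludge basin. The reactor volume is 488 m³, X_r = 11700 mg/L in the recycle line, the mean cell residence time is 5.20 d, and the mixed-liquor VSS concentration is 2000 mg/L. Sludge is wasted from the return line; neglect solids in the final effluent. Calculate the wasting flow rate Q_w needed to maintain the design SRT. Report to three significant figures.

Q_w ≈ 16.0 m³/d

Wasting from the return line (neglecting effluent solids): Q_w = V·X / (θ_c·X_r) = 488.0 × 2000 / (5.20 × 11700) = 16.04 m³/d.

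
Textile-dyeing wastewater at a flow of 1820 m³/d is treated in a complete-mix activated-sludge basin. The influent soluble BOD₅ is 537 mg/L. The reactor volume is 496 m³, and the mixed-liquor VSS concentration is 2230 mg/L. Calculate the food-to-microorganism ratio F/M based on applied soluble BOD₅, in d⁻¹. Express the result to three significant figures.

F/M = applied load / biomass = Q·S₀/(V·X) = 1820 × 537 / (496.0 × 2230) = 0.8836 d⁻¹.

F/M ≈ 0.884 d⁻¹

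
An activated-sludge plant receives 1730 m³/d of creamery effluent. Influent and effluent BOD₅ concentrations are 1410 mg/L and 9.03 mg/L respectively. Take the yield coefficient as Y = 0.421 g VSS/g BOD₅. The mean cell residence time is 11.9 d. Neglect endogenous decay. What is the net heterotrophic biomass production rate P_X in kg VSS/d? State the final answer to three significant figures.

P_X ≈ 1020 kg VSS/d

Since k_d ≈ 0, Y_obs = Y = 0.421 g VSS/g BOD₅.
ΔS = 1410 − 9.03 = 1401 mg/L, so the substrate removal rate is 1730 × 1401/1000 = 2424 kg BOD₅/d.
P_X = Y_obs · Q(S₀ − S) = 0.4210 × 2424 = 1020 kg VSS/d.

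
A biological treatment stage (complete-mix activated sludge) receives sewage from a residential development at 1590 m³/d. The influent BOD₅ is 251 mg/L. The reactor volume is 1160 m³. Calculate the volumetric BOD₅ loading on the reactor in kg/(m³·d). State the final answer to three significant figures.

L_v ≈ 0.344 kg BOD₅/(m³·d)

Volumetric loading L_v = Q·S₀ / V = 1590 × 251 g/m³ / 1160 m³ = 344.0 g/(m³·d) = 0.3440 kg BOD₅/(m³·d).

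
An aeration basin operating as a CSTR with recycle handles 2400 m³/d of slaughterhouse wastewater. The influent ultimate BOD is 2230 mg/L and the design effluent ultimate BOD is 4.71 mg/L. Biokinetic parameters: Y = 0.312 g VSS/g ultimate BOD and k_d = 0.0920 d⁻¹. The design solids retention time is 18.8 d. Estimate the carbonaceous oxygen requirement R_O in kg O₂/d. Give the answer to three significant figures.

Correct the yield for decay: Y_obs = Y/(1 + k_d θ_c) = 0.312 / (1 + 0.0920 × 18.8) = 0.312 / 2.730 = 0.1143.
Substrate removed = Q·(S₀ − S) = 2400 m³/d × (2230 − 4.71) g/m³ = 5.34×10^6 g/d = 5341 kg/d.
P_X = Y_obs·Q·(S₀ − S) = 0.1143 × 5341 = 610.5 kg VSS/d.
R_O = Q·(S₀ − S) − 1.42·P_X = 5341 − 1.42 × 610.5 = 4474 kg O₂/d.

R_O ≈ 4470 kg O₂/d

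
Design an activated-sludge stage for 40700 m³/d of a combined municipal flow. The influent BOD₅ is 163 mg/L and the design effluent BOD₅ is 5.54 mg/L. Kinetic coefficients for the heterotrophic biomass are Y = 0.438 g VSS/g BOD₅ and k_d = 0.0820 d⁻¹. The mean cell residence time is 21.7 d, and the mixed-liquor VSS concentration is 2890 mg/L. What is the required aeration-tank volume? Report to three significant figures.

V ≈ 7580 m³

Rearranging the biomass balance for a CMAS with decay, V = Y·Q·ΔS·θ_c / [X·(1+k_d θ_c)] = 0.438 × 40700 × (163 − 5.54) × 21.7 / [2890 × (1 + 0.0820 × 21.7)] = 6.09×10^7 / 8032 = 7583 m³.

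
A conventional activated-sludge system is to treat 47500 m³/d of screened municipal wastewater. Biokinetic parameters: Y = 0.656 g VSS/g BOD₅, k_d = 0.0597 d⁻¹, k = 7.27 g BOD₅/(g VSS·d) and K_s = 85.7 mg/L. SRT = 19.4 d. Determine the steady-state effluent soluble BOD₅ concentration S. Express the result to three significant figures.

S ≈ 2.05 mg/L

For a completely mixed reactor with recycle the Lawrence–McCarty relation gives S = K_s·(1 + k_d·θ_c) / [θ_c·(Y·k − k_d) − 1] = 85.7 × (1 + 0.0597 × 19.4) / [19.4 × (0.656 × 7.27 − 0.0597) − 1] = 185.0 / 90.36 = 2.047 mg/L.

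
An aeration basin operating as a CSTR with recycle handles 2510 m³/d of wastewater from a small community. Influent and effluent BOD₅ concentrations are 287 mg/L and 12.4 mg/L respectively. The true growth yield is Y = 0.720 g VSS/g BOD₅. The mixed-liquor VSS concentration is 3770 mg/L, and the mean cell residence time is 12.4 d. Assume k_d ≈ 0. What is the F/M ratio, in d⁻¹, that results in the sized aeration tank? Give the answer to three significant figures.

F/M ≈ 0.117 d⁻¹

Biomass mass balance (decay neglected): V·X = Y·Q·(S₀ − S)·θ_c, so V = 0.720 × 2510 × (287 − 12.4) × 12.4 / 3770 = 1632 m³.
F/M = applied load / biomass = Q·S₀/(V·X) = 2510 × 287 / (1632 × 3770) = 0.1171 d⁻¹.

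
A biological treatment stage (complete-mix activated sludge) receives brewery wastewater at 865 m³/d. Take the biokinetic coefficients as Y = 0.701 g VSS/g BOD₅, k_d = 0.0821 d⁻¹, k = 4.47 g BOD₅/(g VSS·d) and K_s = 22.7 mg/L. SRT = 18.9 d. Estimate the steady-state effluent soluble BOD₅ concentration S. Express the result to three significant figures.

From the Monod/SRT balance for a CMAS, S = K_s·(1+k_d θ_c)/[θ_c·(Y k − k_d) − 1] = 22.7 × (1 + 0.0821 × 18.9) / [18.9 × (0.701 × 4.47 − 0.0821) − 1] = 57.92 / 56.67 = 1.022 mg/L.

S ≈ 1.02 mg/L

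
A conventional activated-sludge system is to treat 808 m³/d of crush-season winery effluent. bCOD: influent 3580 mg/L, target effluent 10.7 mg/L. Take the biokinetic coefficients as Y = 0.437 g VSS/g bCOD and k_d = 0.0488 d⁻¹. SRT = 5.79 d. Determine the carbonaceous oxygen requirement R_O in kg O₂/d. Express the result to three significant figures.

R_O ≈ 1490 kg O₂/d

Y_obs = Y / (1 + k_d θ_c) = 0.437 / (1 + 0.0488 × 5.79) = 0.437 / 1.283 = 0.3407.
Q·(S₀ − S) = 808 × (3580 − 10.7) × 10⁻³ = 2884 kg/d removed.
Net sludge production P_X = 0.3407 × 2884 = 982.7 kg VSS/d.
R_O = Q·ΔS − 1.42 P_X = 2884 − 1395 = 1489 kg O₂/d.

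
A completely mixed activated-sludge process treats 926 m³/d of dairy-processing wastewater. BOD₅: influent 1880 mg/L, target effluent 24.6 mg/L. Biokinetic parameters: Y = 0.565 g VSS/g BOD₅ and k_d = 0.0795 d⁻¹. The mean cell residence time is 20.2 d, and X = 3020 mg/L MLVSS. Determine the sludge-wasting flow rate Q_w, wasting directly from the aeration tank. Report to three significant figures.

Q_w ≈ 123 m³/d

Rearranging the biomass balance for a CMAS with decay, V = Y·Q·ΔS·θ_c / [X·(1+k_d θ_c)] = 0.565 × 926 × (1880 − 24.6) × 20.2 / [3020 × (1 + 0.0795 × 20.2)] = 1.96×10^7 / 7870 = 2492 m³.
With mixed-liquor wasting, θ_c = V/Q_w, so Q_w = V/θ_c = 2492/20.2 = 123.3 m³/d.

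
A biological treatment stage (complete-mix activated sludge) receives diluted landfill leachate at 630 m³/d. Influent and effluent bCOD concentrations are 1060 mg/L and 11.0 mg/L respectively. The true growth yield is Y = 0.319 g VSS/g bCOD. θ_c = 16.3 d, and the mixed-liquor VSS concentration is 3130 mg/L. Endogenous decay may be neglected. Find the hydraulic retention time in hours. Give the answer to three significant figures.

With k_d = 0 the design equation reduces to V = Y Q (S₀−S) θ_c / X = 0.319 × 630 × (1060 − 11.0) × 16.3 / 3130 = 1098 m³.
τ = V/Q = 1098/630 = 1.743 d, or 41.82 h.

τ ≈ 41.8 h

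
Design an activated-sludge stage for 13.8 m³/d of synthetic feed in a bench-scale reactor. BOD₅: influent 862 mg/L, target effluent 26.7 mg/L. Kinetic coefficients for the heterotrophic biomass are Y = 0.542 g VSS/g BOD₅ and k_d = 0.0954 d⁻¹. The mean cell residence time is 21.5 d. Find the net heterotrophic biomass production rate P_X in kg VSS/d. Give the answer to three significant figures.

Observed yield with endogenous decay: Y_obs = Y / (1 + k_d·θ_c) = 0.542 / (1 + 0.0954 × 21.5) = 0.542 / 3.051 = 0.1776 g VSS/g BOD₅.
Mass of BOD₅ removed per day: Q(S₀ − S) = 13.8 × 835.3 g/m³ = 11.53 kg/d.
P_X = Y_obs · Q(S₀ − S) = 0.1776 × 11.53 = 2.048 kg VSS/d.

P_X ≈ 2.05 kg VSS/d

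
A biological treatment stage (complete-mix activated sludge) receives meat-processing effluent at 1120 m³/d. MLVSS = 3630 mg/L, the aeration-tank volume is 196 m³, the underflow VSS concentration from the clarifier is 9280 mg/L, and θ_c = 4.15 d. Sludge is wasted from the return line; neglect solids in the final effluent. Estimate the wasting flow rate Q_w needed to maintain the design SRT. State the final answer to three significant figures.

Wasting from the return line (neglecting effluent solids): Q_w = V·X / (θ_c·X_r) = 196.0 × 3630 / (4.15 × 9280) = 18.47 m³/d.

Q_w ≈ 18.5 m³/d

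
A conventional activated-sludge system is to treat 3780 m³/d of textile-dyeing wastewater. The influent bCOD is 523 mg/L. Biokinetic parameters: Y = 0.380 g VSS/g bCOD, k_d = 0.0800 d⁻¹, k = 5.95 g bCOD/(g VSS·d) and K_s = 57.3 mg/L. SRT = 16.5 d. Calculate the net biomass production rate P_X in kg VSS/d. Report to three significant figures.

Effluent substrate depends only on kinetics and SRT: S = K_s(1 + k_d θ_c) / [θ_c(Yk − k_d) − 1] = 57.3 × (1 + 0.0800 × 16.5) / [16.5 × (0.380 × 5.95 − 0.0800) − 1] = 132.9 / 34.99 = 3.800 mg/L.
Y_obs = Y / (1 + k_d θ_c) = 0.380 / (1 + 0.0800 × 16.5) = 0.380 / 2.320 = 0.1638.
Mass of bCOD removed per day: Q(S₀ − S) = 3780 × 519.2 g/m³ = 1963 kg/d.
So the net sludge growth is P_X = 0.1638 × 1963 = 321.5 kg VSS/d.

P_X ≈ 321 kg VSS/d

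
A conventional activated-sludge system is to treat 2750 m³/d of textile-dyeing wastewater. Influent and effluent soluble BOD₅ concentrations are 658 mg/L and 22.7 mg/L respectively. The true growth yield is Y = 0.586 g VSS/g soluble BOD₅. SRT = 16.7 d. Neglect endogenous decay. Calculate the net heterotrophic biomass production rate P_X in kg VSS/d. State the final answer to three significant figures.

P_X ≈ 1020 kg VSS/d

No decay correction is needed, so Y_obs = Y = 0.586.
ΔS = 658 − 22.7 = 635.3 mg/L, so the substrate removal rate is 2750 × 635.3/1000 = 1747 kg soluble BOD₅/d.
So the net sludge growth is P_X = 0.5860 × 1747 = 1024 kg VSS/d.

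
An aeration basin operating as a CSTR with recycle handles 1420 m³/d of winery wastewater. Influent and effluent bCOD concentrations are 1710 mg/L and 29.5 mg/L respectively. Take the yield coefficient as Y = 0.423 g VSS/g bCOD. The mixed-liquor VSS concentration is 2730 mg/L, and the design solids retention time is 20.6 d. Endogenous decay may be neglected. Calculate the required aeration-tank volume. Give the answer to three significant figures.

V ≈ 7620 m³

With k_d = 0 the design equation reduces to V = Y Q (S₀−S) θ_c / X = 0.423 × 1420 × (1710 − 29.5) × 20.6 / 2730 = 7617 m³.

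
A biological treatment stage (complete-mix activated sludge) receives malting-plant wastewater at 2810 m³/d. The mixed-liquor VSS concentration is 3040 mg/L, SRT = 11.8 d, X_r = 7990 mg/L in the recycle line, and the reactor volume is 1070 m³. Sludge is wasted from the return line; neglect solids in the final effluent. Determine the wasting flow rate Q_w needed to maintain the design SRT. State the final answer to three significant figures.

Q_w ≈ 34.5 m³/d

θ_c = V·X/(Q_w·X_r) when wasting from the recycle, so Q_w = V·X/(θ_c·X_r) = 1070 × 3040 / (11.8 × 7990) = 34.50 m³/d.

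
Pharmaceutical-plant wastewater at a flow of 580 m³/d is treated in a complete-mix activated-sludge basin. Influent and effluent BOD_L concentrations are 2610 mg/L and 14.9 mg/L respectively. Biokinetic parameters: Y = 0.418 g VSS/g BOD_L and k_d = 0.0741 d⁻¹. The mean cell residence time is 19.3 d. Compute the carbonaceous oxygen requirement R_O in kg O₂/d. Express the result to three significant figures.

R_O ≈ 1140 kg O₂/d

Y_obs = Y / (1 + k_d θ_c) = 0.418 / (1 + 0.0741 × 19.3) = 0.418 / 2.430 = 0.1720.
Q·(S₀ − S) = 580 × (2610 − 14.9) × 10⁻³ = 1505 kg/d removed.
Biomass synthesised: P_X = Y_obs × 1505 = 258.9 kg VSS/d.
R_O = Q·ΔS − 1.42 P_X = 1505 − 367.6 = 1138 kg O₂/d.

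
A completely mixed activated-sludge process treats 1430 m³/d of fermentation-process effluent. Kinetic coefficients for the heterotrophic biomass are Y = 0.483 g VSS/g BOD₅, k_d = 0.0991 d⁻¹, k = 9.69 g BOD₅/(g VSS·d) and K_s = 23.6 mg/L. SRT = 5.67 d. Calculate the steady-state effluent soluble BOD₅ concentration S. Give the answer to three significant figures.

S ≈ 1.48 mg/L

Effluent substrate depends only on kinetics and SRT: S = K_s(1 + k_d θ_c) / [θ_c(Yk − k_d) − 1] = 23.6 × (1 + 0.0991 × 5.67) / [5.67 × (0.483 × 9.69 − 0.0991) − 1] = 36.86 / 24.98 = 1.476 mg/L.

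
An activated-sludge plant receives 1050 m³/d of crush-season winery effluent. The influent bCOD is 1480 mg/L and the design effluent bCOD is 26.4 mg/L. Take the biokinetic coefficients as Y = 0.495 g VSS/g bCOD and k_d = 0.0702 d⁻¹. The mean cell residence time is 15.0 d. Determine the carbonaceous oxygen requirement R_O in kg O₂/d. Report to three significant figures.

R_O ≈ 1000 kg O₂/d

Y_obs = Y / (1 + k_d θ_c) = 0.495 / (1 + 0.0702 × 15.0) = 0.495 / 2.053 = 0.2411.
ΔS = 1480 − 26.4 = 1454 mg/L, so the substrate removal rate is 1050 × 1454/1000 = 1526 kg bCOD/d.
Biomass synthesised: P_X = Y_obs × 1526 = 368.0 kg VSS/d.
R_O = Q·(S₀ − S) − 1.42·P_X = 1526 − 1.42 × 368.0 = 1004 kg O₂/d.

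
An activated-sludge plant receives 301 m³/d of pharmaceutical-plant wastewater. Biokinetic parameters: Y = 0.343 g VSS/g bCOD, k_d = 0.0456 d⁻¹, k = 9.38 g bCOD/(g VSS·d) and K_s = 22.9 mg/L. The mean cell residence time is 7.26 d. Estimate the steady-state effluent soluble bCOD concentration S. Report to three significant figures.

S ≈ 1.38 mg/L

For a completely mixed reactor with recycle the Lawrence–McCarty relation gives S = K_s·(1 + k_d·θ_c) / [θ_c·(Y·k − k_d) − 1] = 22.9 × (1 + 0.0456 × 7.26) / [7.26 × (0.343 × 9.38 − 0.0456) − 1] = 30.48 / 22.03 = 1.384 mg/L.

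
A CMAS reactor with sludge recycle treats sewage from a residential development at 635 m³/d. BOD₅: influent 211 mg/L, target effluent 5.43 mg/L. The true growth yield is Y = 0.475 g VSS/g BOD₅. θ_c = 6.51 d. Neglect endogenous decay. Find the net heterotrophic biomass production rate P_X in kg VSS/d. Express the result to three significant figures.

P_X ≈ 62.0 kg VSS/d

No decay correction is needed, so Y_obs = Y = 0.475.
Q·(S₀ − S) = 635 × (211 − 5.43) × 10⁻³ = 130.5 kg/d removed.
So the net sludge growth is P_X = 0.4750 × 130.5 = 62.01 kg VSS/d.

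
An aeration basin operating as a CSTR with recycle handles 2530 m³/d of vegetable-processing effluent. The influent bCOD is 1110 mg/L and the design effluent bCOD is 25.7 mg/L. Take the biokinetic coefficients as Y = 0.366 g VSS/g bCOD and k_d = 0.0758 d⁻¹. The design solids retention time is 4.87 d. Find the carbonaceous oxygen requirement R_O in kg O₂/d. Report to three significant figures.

Y_obs = Y / (1 + k_d θ_c) = 0.366 / (1 + 0.0758 × 4.87) = 0.366 / 1.369 = 0.2673.
Q·(S₀ − S) = 2530 × (1110 − 25.7) × 10⁻³ = 2743 kg/d removed.
Biomass synthesised: P_X = Y_obs × 2743 = 733.3 kg VSS/d.
R_O = Q·(S₀ − S) − 1.42·P_X = 2743 − 1.42 × 733.3 = 1702 kg O₂/d.

R_O ≈ 1700 kg O₂/d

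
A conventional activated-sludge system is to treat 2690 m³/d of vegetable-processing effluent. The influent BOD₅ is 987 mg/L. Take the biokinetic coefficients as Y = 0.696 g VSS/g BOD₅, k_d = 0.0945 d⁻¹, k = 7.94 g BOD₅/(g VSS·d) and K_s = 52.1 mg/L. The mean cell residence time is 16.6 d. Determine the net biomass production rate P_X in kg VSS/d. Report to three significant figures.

For a completely mixed reactor with recycle the Lawrence–McCarty relation gives S = K_s·(1 + k_d·θ_c) / [θ_c·(Y·k − k_d) − 1] = 52.1 × (1 + 0.0945 × 16.6) / [16.6 × (0.696 × 7.94 − 0.0945) − 1] = 133.8 / 89.17 = 1.501 mg/L.
Observed yield with endogenous decay: Y_obs = Y / (1 + k_d·θ_c) = 0.696 / (1 + 0.0945 × 16.6) = 0.696 / 2.569 = 0.2710 g VSS/g BOD₅.
Q·(S₀ − S) = 2690 × (987 − 1.50) × 10⁻³ = 2651 kg/d removed.
Net biomass production P_X = Y_obs × Q·(S₀ − S) = 0.2710 × 2651 = 718.3 kg VSS/d.

P_X ≈ 718 kg VSS/d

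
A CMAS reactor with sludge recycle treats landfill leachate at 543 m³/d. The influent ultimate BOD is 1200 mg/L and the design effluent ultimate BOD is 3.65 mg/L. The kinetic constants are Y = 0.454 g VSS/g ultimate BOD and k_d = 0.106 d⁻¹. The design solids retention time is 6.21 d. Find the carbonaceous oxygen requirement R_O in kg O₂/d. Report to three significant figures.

R_O ≈ 397 kg O₂/d

The observed yield is Y_obs = Y/(1 + k_d·θ_c) = 0.454 / (1 + 0.106 × 6.21) = 0.454 / 1.658 = 0.2738 g VSS per g ultimate BOD removed.
Substrate removed = Q·(S₀ − S) = 543 m³/d × (1200 − 3.65) g/m³ = 6.5×10^5 g/d = 649.6 kg/d.
Net sludge production P_X = 0.2738 × 649.6 = 177.9 kg VSS/d.
R_O = Q·(S₀ − S) − 1.42·P_X = 649.6 − 1.42 × 177.9 = 397.1 kg O₂/d.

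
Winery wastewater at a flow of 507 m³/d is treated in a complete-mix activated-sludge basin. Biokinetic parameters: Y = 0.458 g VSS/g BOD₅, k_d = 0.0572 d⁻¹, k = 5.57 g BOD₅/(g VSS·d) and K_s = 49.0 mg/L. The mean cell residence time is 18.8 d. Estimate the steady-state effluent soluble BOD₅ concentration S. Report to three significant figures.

S ≈ 2.22 mg/L

From the Monod/SRT balance for a CMAS, S = K_s·(1+k_d θ_c)/[θ_c·(Y k − k_d) − 1] = 49.0 × (1 + 0.0572 × 18.8) / [18.8 × (0.458 × 5.57 − 0.0572) − 1] = 101.7 / 45.88 = 2.216 mg/L.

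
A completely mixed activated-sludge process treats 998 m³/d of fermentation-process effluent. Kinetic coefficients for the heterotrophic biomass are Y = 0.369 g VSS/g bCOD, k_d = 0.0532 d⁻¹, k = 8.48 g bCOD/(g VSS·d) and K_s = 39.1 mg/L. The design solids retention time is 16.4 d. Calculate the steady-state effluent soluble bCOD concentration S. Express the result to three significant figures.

From the Monod/SRT balance for a CMAS, S = K_s·(1+k_d θ_c)/[θ_c·(Y k − k_d) − 1] = 39.1 × (1 + 0.0532 × 16.4) / [16.4 × (0.369 × 8.48 − 0.0532) − 1] = 73.21 / 49.45 = 1.481 mg/L.

S ≈ 1.48 mg/L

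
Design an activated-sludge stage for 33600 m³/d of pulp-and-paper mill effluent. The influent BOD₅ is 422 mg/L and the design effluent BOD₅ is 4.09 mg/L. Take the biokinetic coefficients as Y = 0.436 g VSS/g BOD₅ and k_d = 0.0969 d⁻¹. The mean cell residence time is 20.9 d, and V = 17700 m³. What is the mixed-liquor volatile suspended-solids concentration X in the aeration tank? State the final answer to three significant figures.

From V·X·(1 + k_d·θ_c) = Y·Q·(S₀ − S)·θ_c: X = 0.436 × 33600 × (422 − 4.09) × 20.9 / [17700 × (1 + 0.0969 × 20.9)] = 2390 mg/L.

X ≈ 2390 mg/L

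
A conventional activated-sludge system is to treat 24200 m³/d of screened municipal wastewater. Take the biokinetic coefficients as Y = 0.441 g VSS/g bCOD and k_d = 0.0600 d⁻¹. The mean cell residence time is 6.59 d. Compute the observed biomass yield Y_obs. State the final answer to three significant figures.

Y_obs ≈ 0.316 g VSS/g bCOD

Observed yield with endogenous decay: Y_obs = Y / (1 + k_d·θ_c) = 0.441 / (1 + 0.0600 × 6.59) = 0.441 / 1.395 = 0.3160 g VSS/g bCOD.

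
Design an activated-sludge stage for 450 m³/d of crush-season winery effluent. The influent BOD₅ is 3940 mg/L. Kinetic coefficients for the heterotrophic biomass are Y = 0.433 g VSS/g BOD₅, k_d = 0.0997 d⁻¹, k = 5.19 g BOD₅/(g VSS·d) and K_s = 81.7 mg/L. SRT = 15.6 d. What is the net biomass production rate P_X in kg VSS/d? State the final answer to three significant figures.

P_X ≈ 300 kg VSS/d

For a completely mixed reactor with recycle the Lawrence–McCarty relation gives S = K_s·(1 + k_d·θ_c) / [θ_c·(Y·k − k_d) − 1] = 81.7 × (1 + 0.0997 × 15.6) / [15.6 × (0.433 × 5.19 − 0.0997) − 1] = 208.8 / 32.50 = 6.423 mg/L.
The observed yield is Y_obs = Y/(1 + k_d·θ_c) = 0.433 / (1 + 0.0997 × 15.6) = 0.433 / 2.555 = 0.1695 g VSS per g BOD₅ removed.
Q·(S₀ − S) = 450 × (3940 − 6.42) × 10⁻³ = 1770 kg/d removed.
P_X = Y_obs · Q(S₀ − S) = 0.1695 × 1770 = 299.9 kg VSS/d.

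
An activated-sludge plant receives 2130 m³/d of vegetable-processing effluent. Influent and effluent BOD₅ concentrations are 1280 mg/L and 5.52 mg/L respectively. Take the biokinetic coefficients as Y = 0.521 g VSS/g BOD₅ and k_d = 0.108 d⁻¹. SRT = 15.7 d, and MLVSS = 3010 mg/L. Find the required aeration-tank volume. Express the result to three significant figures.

From the SRT design equation V = Y Q (S₀−S) θ_c / [X (1 + k_d θ_c)] = 0.521 × 2130 × (1280 − 5.52) × 15.7 / [3010 × (1 + 0.108 × 15.7)] = 2.22×10^7 / 8114 = 2737 m³.

V ≈ 2740 m³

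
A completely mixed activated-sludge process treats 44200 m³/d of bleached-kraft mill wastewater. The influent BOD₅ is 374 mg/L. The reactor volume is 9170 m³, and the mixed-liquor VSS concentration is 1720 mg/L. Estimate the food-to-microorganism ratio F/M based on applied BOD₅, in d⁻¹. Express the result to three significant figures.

Food-to-microorganism ratio F/M = Q S₀ / (V X) = 44200 × 374 / (9170 × 1720) = 1.048 d⁻¹.

F/M ≈ 1.05 d⁻¹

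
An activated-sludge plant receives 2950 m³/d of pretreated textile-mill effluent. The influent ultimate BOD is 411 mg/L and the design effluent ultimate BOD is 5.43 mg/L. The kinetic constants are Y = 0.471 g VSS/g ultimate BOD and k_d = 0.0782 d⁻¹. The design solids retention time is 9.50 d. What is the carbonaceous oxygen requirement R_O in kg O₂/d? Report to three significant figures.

R_O ≈ 737 kg O₂/d

The observed yield is Y_obs = Y/(1 + k_d·θ_c) = 0.471 / (1 + 0.0782 × 9.50) = 0.471 / 1.743 = 0.2702 g VSS per g ultimate BOD removed.
Mass of ultimate BOD removed per day: Q(S₀ − S) = 2950 × 405.6 g/m³ = 1196 kg/d.
Biomass synthesised: P_X = Y_obs × 1196 = 323.3 kg VSS/d.
R_O = Q·ΔS − 1.42 P_X = 1196 − 459.1 = 737.3 kg O₂/d.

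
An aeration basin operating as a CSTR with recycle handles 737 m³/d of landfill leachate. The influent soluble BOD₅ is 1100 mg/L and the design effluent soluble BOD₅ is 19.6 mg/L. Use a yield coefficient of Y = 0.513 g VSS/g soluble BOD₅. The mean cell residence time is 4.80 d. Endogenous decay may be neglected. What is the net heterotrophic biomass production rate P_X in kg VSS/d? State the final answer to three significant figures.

No decay correction is needed, so Y_obs = Y = 0.513.
Q·(S₀ − S) = 737 × (1100 − 19.6) × 10⁻³ = 796.3 kg/d removed.
P_X = Y_obs · Q(S₀ − S) = 0.5130 × 796.3 = 408.5 kg VSS/d.

P_X ≈ 408 kg VSS/d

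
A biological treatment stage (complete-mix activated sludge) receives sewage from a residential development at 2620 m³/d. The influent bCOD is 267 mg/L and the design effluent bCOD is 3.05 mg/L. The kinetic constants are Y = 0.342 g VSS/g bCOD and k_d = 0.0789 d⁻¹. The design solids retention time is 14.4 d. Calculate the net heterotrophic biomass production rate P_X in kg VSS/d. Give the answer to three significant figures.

Correct the yield for decay: Y_obs = Y/(1 + k_d θ_c) = 0.342 / (1 + 0.0789 × 14.4) = 0.342 / 2.136 = 0.1601.
Mass of bCOD removed per day: Q(S₀ − S) = 2620 × 263.9 g/m³ = 691.5 kg/d.
Net biomass production P_X = Y_obs × Q·(S₀ − S) = 0.1601 × 691.5 = 110.7 kg VSS/d.

P_X ≈ 111 kg VSS/d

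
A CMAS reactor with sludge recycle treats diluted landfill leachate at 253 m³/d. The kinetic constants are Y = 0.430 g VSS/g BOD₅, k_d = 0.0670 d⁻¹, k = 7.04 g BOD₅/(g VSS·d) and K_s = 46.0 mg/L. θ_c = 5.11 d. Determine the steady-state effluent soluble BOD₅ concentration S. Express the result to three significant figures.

S ≈ 4.37 mg/L

From the Monod/SRT balance for a CMAS, S = K_s·(1+k_d θ_c)/[θ_c·(Y k − k_d) − 1] = 46.0 × (1 + 0.0670 × 5.11) / [5.11 × (0.430 × 7.04 − 0.0670) − 1] = 61.75 / 14.13 = 4.371 mg/L.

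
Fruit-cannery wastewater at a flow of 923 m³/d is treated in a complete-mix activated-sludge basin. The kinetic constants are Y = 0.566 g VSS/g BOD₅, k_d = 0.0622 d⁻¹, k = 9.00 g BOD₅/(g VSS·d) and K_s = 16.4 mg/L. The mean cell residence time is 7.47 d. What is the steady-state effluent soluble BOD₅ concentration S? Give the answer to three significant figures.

S ≈ 0.657 mg/L

From the Monod/SRT balance for a CMAS, S = K_s·(1+k_d θ_c)/[θ_c·(Y k − k_d) − 1] = 16.4 × (1 + 0.0622 × 7.47) / [7.47 × (0.566 × 9.00 − 0.0622) − 1] = 24.02 / 36.59 = 0.6565 mg/L.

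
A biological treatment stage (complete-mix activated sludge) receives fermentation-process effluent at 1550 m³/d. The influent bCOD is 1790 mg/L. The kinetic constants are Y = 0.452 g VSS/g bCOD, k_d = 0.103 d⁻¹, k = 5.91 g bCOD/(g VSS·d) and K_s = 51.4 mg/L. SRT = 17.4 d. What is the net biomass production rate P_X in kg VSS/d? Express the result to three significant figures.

Effluent substrate depends only on kinetics and SRT: S = K_s(1 + k_d θ_c) / [θ_c(Yk − k_d) − 1] = 51.4 × (1 + 0.103 × 17.4) / [17.4 × (0.452 × 5.91 − 0.103) − 1] = 143.5 / 43.69 = 3.285 mg/L.
The observed yield is Y_obs = Y/(1 + k_d·θ_c) = 0.452 / (1 + 0.103 × 17.4) = 0.452 / 2.792 = 0.1619 g VSS per g bCOD removed.
Mass of bCOD removed per day: Q(S₀ − S) = 1550 × 1787 g/m³ = 2769 kg/d.
Net biomass production P_X = Y_obs × Q·(S₀ − S) = 0.1619 × 2769 = 448.3 kg VSS/d.

P_X ≈ 448 kg VSS/d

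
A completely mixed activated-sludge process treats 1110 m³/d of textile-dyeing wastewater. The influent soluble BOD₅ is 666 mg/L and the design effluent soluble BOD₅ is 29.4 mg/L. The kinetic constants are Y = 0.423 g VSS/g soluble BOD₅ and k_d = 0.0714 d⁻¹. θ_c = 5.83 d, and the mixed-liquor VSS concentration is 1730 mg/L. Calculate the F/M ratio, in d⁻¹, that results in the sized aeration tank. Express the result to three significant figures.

F/M ≈ 0.601 d⁻¹

Steady-state biomass mass balance: V·X·(1 + k_d·θ_c) = Y·Q·(S₀ − S)·θ_c, so V = 0.423 × 1110 × (666 − 29.4) × 5.83 / [1730 × (1 + 0.0714 × 5.83)] = 1.74×10^6 / 2450 = 711.2 m³.
F/M = Q·S₀ / (V·X) = 1110 × 666 / (711.2 × 1730) = 0.6008 g soluble BOD₅·(g VSS·d)⁻¹.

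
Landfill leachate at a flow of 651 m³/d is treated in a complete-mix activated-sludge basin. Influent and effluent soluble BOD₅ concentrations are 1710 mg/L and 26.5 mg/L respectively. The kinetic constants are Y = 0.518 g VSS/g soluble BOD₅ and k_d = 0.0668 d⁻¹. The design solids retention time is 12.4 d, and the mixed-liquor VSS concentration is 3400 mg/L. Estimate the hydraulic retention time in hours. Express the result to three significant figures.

τ ≈ 41.7 h

From the SRT design equation V = Y Q (S₀−S) θ_c / [X (1 + k_d θ_c)] = 0.518 × 651 × (1710 − 26.5) × 12.4 / [3400 × (1 + 0.0668 × 12.4)] = 7.04×10^6 / 6216 = 1132 m³.
Hydraulic retention time τ = V/Q = 1132 / 651 = 1.740 d = 41.75 h.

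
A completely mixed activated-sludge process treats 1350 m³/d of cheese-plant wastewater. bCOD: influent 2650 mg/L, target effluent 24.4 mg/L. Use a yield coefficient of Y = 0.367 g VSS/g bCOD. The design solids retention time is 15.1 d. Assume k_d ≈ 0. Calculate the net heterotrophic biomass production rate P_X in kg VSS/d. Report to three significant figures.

With endogenous decay neglected, the observed yield equals the true yield: Y_obs = Y = 0.367 g VSS/g bCOD.
Substrate removed = Q·(S₀ − S) = 1350 m³/d × (2650 − 24.4) g/m³ = 3.54×10^6 g/d = 3545 kg/d.
P_X = Y_obs · Q(S₀ − S) = 0.3670 × 3545 = 1301 kg VSS/d.

P_X ≈ 1300 kg VSS/d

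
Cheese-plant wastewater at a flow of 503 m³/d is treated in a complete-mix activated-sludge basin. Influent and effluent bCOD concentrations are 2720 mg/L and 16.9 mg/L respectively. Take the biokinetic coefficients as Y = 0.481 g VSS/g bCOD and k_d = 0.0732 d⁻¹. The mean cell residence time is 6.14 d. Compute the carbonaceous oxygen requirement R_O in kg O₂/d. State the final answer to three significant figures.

R_O ≈ 719 kg O₂/d

Y_obs = Y / (1 + k_d θ_c) = 0.481 / (1 + 0.0732 × 6.14) = 0.481 / 1.449 = 0.3319.
Q·(S₀ − S) = 503 × (2720 − 16.9) × 10⁻³ = 1360 kg/d removed.
Biomass synthesised: P_X = Y_obs × 1360 = 451.2 kg VSS/d.
R_O = Q·ΔS − 1.42 P_X = 1360 − 640.7 = 719.0 kg O₂/d.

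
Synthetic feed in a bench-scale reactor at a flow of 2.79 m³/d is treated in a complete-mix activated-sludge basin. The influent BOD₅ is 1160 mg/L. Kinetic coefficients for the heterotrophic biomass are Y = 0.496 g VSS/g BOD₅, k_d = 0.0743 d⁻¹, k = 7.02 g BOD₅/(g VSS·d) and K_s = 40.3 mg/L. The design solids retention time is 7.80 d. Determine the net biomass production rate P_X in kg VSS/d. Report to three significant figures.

P_X ≈ 1.01 kg VSS/d

Effluent substrate depends only on kinetics and SRT: S = K_s(1 + k_d θ_c) / [θ_c(Yk − k_d) − 1] = 40.3 × (1 + 0.0743 × 7.80) / [7.80 × (0.496 × 7.02 − 0.0743) − 1] = 63.66 / 25.58 = 2.489 mg/L.
Observed yield with endogenous decay: Y_obs = Y / (1 + k_d·θ_c) = 0.496 / (1 + 0.0743 × 7.80) = 0.496 / 1.580 = 0.3140 g VSS/g BOD₅.
Mass of BOD₅ removed per day: Q(S₀ − S) = 2.79 × 1158 g/m³ = 3.229 kg/d.
So the net sludge growth is P_X = 0.3140 × 3.229 = 1.014 kg VSS/d.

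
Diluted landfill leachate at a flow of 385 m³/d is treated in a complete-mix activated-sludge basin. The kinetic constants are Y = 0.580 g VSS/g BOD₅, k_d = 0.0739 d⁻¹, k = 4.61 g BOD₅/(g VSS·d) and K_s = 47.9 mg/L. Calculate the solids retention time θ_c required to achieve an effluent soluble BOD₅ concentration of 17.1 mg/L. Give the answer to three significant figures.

θ_c ≈ 1.59 d

From 1/θ_c = Y·k·S/(K_s + S) − k_d: Y·k·S/(K_s+S) = 0.580 × 4.61 × 17.1 / (47.9 + 17.1) = 0.7034 d⁻¹.
Then 1/θ_c = μ − k_d = 0.7034 − 0.0739 = 0.6295 d⁻¹, giving θ_c = 1.589 d.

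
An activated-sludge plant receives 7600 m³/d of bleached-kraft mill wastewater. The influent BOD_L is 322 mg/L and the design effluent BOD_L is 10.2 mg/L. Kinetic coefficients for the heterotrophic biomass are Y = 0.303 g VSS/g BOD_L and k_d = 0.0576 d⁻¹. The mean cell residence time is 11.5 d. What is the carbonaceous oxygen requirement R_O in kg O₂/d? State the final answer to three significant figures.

Observed yield with endogenous decay: Y_obs = Y / (1 + k_d·θ_c) = 0.303 / (1 + 0.0576 × 11.5) = 0.303 / 1.662 = 0.1823 g VSS/g BOD_L.
ΔS = 322 − 10.2 = 311.8 mg/L, so the substrate removal rate is 7600 × 311.8/1000 = 2370 kg BOD_L/d.
Net sludge production P_X = 0.1823 × 2370 = 431.9 kg VSS/d.
R_O = Q·ΔS − 1.42 P_X = 2370 − 613.3 = 1756 kg O₂/d.

R_O ≈ 1760 kg O₂/d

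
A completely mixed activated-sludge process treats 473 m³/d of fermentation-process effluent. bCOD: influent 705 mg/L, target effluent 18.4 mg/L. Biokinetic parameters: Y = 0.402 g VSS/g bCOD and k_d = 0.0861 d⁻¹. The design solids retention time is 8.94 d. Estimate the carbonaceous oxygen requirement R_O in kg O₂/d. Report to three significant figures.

R_O ≈ 220 kg O₂/d

The observed yield is Y_obs = Y/(1 + k_d·θ_c) = 0.402 / (1 + 0.0861 × 8.94) = 0.402 / 1.770 = 0.2272 g VSS per g bCOD removed.
Q·(S₀ − S) = 473 × (705 − 18.4) × 10⁻³ = 324.8 kg/d removed.
Biomass synthesised: P_X = Y_obs × 324.8 = 73.77 kg VSS/d.
Carbonaceous O₂ demand = substrate oxidised − cell-mass equivalent = 324.8 − 1.42 × 73.77 = 220.0 kg O₂/d.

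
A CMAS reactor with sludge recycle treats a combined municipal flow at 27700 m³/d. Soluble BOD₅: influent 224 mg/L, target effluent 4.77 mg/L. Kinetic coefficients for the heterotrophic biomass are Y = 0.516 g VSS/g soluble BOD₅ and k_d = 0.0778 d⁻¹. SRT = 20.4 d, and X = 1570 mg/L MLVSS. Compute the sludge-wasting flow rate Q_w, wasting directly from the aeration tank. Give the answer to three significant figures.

Q_w ≈ 771 m³/d

Steady-state biomass mass balance: V·X·(1 + k_d·θ_c) = Y·Q·(S₀ − S)·θ_c, so V = 0.516 × 27700 × (224 − 4.77) × 20.4 / [1570 × (1 + 0.0778 × 20.4)] = 6.39×10^7 / 4062 = 15738 m³.
For wasting at MLVSS concentration, Q_w = V/θ_c = 15738/20.4 = 771.5 m³/d.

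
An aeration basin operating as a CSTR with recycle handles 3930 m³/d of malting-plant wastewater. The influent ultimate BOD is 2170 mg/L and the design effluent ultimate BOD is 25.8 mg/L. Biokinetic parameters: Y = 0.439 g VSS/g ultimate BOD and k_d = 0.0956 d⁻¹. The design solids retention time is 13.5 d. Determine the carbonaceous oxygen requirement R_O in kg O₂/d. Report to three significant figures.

Y_obs = Y / (1 + k_d θ_c) = 0.439 / (1 + 0.0956 × 13.5) = 0.439 / 2.291 = 0.1917.
ΔS = 2170 − 25.8 = 2144 mg/L, so the substrate removal rate is 3930 × 2144/1000 = 8427 kg ultimate BOD/d.
P_X = Y_obs·Q·(S₀ − S) = 0.1917 × 8427 = 1615 kg VSS/d.
R_O = Q·(S₀ − S) − 1.42·P_X = 8427 − 1.42 × 1615 = 6133 kg O₂/d.

R_O ≈ 6130 kg O₂/d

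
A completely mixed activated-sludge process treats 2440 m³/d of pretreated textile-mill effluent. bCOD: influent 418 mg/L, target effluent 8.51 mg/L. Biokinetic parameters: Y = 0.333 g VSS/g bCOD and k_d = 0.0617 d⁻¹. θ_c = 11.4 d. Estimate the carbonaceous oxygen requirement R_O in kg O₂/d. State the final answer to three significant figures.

R_O ≈ 722 kg O₂/d

The observed yield is Y_obs = Y/(1 + k_d·θ_c) = 0.333 / (1 + 0.0617 × 11.4) = 0.333 / 1.703 = 0.1955 g VSS per g bCOD removed.
Substrate removed = Q·(S₀ − S) = 2440 m³/d × (418 − 8.51) g/m³ = 9.99×10^5 g/d = 999.2 kg/d.
Biomass synthesised: P_X = Y_obs × 999.2 = 195.3 kg VSS/d.
R_O = Q·ΔS − 1.42 P_X = 999.2 − 277.4 = 721.8 kg O₂/d.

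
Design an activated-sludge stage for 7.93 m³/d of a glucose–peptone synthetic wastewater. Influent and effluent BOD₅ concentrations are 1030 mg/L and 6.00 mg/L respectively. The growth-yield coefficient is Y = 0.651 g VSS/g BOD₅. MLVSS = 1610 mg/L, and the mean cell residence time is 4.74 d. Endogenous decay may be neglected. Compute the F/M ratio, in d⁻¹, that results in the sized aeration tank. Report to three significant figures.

F/M ≈ 0.326 d⁻¹

With k_d = 0 the design equation reduces to V = Y Q (S₀−S) θ_c / X = 0.651 × 7.93 × (1030 − 6.00) × 4.74 / 1610 = 15.56 m³.
F/M = applied load / biomass = Q·S₀/(V·X) = 7.93 × 1030 / (15.56 × 1610) = 0.3260 d⁻¹.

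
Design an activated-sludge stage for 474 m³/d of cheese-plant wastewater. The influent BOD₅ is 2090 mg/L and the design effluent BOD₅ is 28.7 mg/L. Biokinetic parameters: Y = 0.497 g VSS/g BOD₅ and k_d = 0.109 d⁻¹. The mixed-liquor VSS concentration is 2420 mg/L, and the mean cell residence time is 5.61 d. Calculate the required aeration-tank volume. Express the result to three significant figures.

From the SRT design equation V = Y Q (S₀−S) θ_c / [X (1 + k_d θ_c)] = 0.497 × 474 × (2090 − 28.7) × 5.61 / [2420 × (1 + 0.109 × 5.61)] = 2.72×10^6 / 3900 = 698.5 m³.

V ≈ 699 m³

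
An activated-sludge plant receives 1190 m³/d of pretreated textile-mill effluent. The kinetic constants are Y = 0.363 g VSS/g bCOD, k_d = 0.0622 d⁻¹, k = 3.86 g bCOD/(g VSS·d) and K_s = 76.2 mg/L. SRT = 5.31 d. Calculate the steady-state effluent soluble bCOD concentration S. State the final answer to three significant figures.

S ≈ 16.6 mg/L

Effluent substrate depends only on kinetics and SRT: S = K_s(1 + k_d θ_c) / [θ_c(Yk − k_d) − 1] = 76.2 × (1 + 0.0622 × 5.31) / [5.31 × (0.363 × 3.86 − 0.0622) − 1] = 101.4 / 6.110 = 16.59 mg/L.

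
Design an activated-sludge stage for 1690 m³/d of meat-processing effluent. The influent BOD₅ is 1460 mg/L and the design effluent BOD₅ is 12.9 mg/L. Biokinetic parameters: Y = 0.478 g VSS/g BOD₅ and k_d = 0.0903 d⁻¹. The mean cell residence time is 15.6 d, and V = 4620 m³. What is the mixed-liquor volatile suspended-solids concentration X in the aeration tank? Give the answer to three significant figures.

X = Y·Q·ΔS·θ_c / [V·(1 + k_d θ_c)] = 0.478 × 1690 × (1460 − 12.9) × 15.6 / [4620 × (1 + 0.0903 × 15.6)] = 1639 mg/L.

X ≈ 1640 mg/L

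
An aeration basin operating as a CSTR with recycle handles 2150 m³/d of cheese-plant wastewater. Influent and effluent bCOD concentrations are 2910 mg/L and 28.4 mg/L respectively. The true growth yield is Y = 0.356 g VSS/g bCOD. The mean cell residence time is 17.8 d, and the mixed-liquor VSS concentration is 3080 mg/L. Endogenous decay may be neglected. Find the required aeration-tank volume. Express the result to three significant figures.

With k_d = 0 the design equation reduces to V = Y Q (S₀−S) θ_c / X = 0.356 × 2150 × (2910 − 28.4) × 17.8 / 3080 = 12747 m³.

V ≈ 12700 m³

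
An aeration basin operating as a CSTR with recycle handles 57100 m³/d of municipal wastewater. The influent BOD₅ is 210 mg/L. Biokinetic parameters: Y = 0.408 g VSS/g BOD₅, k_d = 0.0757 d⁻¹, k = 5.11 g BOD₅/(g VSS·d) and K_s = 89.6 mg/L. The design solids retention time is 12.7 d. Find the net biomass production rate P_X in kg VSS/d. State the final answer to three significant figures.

For a completely mixed reactor with recycle the Lawrence–McCarty relation gives S = K_s·(1 + k_d·θ_c) / [θ_c·(Y·k − k_d) − 1] = 89.6 × (1 + 0.0757 × 12.7) / [12.7 × (0.408 × 5.11 − 0.0757) − 1] = 175.7 / 24.52 = 7.168 mg/L.
Y_obs = Y / (1 + k_d θ_c) = 0.408 / (1 + 0.0757 × 12.7) = 0.408 / 1.961 = 0.2080.
ΔS = 210 − 7.17 = 202.8 mg/L, so the substrate removal rate is 57100 × 202.8/1000 = 11582 kg BOD₅/d.
Biomass produced: P_X = Y_obs·Q·ΔS = 0.2080 × 11582 ≈ 2409 kg VSS/d.

P_X ≈ 2410 kg VSS/d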